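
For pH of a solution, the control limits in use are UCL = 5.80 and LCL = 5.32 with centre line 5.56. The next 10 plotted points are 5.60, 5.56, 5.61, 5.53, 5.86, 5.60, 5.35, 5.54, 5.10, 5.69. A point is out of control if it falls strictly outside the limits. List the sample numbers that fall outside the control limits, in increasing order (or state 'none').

5, 9

Compare each point to [5.32, 5.80]: sample 5 = 5.86 > UCL; sample 9 = 5.10 < LCL.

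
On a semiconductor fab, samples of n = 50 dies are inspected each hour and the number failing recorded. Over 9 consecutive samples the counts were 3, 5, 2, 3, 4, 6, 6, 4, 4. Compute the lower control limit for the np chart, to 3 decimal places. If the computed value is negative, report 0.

p̄ = Σdᵢ / (k·n) = 37 / (9 × 50) = 0.08222
LCL = np̄ − 3·√(np̄(1−p̄)) = 4.1111 − 3 × 1.9424 = -1.7162 → 0 (negative, so LCL = 0)

0.000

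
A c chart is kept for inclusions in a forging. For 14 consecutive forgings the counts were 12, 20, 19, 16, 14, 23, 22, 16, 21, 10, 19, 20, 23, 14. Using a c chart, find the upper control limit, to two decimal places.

30.44

c̄ = (12 + 20 + 19 + 16 + 14 + 23 + 22 + 16 + 21 + 10 + 19 + 20 + 23 + 14) / 14 = 249 / 14 = 17.7857
UCL = c̄ + 3√c̄ = 17.7857 + 3 × √17.7857 = 17.7857 + 3 × 4.2173 = 30.4376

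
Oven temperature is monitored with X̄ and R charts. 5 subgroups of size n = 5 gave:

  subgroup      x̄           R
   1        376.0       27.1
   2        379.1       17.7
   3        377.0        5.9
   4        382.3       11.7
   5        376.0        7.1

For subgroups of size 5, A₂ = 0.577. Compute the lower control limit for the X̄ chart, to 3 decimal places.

X̄̄ = (376.0 + 379.1 + 377.0 + 382.3 + 376.0) / 5 = 1890.4000 / 5 = 378.0800
R̄ = (27.1 + 17.7 + 5.9 + 11.7 + 7.1) / 5 = 69.5000 / 5 = 13.9000
LCL = X̄̄ − A₂·R̄ = 378.0800 − 0.577 × 13.9000 = 370.0597

370.060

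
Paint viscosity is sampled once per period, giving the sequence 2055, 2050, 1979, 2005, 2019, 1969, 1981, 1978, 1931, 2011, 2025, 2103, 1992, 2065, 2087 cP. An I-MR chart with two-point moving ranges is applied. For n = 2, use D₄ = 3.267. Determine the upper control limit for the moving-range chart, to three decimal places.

141.414

Moving ranges: 5, 71, 26, 14, 50, 12, 3, 47, 80, 14, 78, 111, 73, 22; M̄R̄ = 606.0000 / 14 = 43.2857
UCL_MR = D₄·M̄R̄ = 3.267 × 43.2857 = 141.4144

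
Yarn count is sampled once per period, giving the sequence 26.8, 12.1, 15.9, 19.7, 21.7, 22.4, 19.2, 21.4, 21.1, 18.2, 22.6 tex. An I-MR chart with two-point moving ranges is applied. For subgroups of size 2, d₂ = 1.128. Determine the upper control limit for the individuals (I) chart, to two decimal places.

X̄ = (26.8 + 12.1 + 15.9 + 19.7 + 21.7 + 22.4 + 19.2 + 21.4 + 21.1 + 18.2 + 22.6) / 11 = 20.1000
Moving ranges: 14.7, 3.8, 3.8, 2.0, 0.7, 3.2, 2.2, 0.3, 2.9, 4.4; M̄R̄ = 38.0000 / 10 = 3.8000
UCL = X̄ + 3·M̄R̄/d₂ = 20.1000 + 3 × 3.8000 / 1.128 = 30.2064

30.21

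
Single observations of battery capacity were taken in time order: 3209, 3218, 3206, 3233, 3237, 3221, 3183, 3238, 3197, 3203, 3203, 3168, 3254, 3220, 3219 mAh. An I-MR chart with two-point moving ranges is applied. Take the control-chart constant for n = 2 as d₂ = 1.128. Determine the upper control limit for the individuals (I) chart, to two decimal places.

X̄ = (3209 + 3218 + 3206 + 3233 + 3237 + 3221 + 3183 + 3238 + 3197 + 3203 + 3203 + 3168 + 3254 + 3220 + 3219) / 15 = 3213.9333
Moving ranges: 9, 12, 27, 4, 16, 38, 55, 41, 6, 0, 35, 86, 34, 1; M̄R̄ = 364.0000 / 14 = 26.0000
UCL = X̄ + 3·M̄R̄/d₂ = 3213.9333 + 3 × 26.0000 / 1.128 = 3283.0823

3283.08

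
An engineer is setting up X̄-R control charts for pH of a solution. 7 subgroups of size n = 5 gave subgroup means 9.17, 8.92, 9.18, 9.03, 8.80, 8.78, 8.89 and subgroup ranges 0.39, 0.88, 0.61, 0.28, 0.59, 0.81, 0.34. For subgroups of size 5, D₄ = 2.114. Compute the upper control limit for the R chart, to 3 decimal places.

R̄ = (0.39 + 0.88 + 0.61 + 0.28 + 0.59 + 0.81 + 0.34) / 7 = 3.9000 / 7 = 0.5571
UCL_R = D₄·R̄ = 2.114 × 0.5571 = 1.1778

1.178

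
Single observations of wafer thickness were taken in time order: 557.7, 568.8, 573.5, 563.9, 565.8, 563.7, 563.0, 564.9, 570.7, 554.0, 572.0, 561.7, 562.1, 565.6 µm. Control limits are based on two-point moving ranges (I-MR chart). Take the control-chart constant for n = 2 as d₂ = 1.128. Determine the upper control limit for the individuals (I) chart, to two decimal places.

582.55

X̄ = (557.7 + 568.8 + 573.5 + 563.9 + 565.8 + 563.7 + 563.0 + 564.9 + 570.7 + 554.0 + 572.0 + 561.7 + 562.1 + 565.6) / 14 = 564.8143
Moving ranges: 11.1, 4.7, 9.6, 1.9, 2.1, 0.7, 1.9, 5.8, 16.7, 18.0, 10.3, 0.4, 3.5; M̄R̄ = 86.7000 / 13 = 6.6692
UCL = X̄ + 3·M̄R̄/d₂ = 564.8143 + 3 × 6.6692 / 1.128 = 582.5516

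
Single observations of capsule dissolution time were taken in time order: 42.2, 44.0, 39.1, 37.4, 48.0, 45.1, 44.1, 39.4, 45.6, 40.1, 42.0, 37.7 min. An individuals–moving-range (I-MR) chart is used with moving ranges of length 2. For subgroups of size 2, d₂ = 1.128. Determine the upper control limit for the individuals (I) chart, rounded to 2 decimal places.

X̄ = (42.2 + 44.0 + 39.1 + 37.4 + 48.0 + 45.1 + 44.1 + 39.4 + 45.6 + 40.1 + 42.0 + 37.7) / 12 = 42.0583
Moving ranges: 1.8, 4.9, 1.7, 10.6, 2.9, 1.0, 4.7, 6.2, 5.5, 1.9, 4.3; M̄R̄ = 45.5000 / 11 = 4.1364
UCL = X̄ + 3·M̄R̄/d₂ = 42.0583 + 3 × 4.1364 / 1.128 = 53.0593

53.06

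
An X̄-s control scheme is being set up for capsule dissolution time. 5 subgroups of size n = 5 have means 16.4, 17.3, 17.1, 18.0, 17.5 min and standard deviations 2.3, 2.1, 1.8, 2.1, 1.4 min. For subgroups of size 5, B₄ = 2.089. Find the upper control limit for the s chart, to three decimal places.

4.053

s̄ = (2.3 + 2.1 + 1.8 + 2.1 + 1.4) / 5 = 1.9400
UCL_s = B₄·s̄ = 2.089 × 1.9400 = 4.0527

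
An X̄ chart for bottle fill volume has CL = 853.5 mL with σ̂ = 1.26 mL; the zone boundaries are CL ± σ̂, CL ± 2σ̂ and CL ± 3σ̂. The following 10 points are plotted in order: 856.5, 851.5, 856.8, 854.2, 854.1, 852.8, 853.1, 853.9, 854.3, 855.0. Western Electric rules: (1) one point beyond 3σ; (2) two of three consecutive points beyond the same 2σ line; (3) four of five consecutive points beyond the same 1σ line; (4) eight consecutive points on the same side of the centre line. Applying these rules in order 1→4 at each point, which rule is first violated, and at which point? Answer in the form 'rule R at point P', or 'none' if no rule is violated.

rule 2 at point 3

Zone of each point (C = within 1σ̂, B = 1σ̂–2σ̂, A = 2σ̂–3σ̂, * = beyond 3σ̂; sign = side of CL): 1:+A, 2:-B, 3:+A, 4:+C, 5:+C, 6:-C, 7:-C, 8:+C, 9:+C, 10:+B
Rule 2 (two of three consecutive points beyond the same 2σ limit) is satisfied at point 3.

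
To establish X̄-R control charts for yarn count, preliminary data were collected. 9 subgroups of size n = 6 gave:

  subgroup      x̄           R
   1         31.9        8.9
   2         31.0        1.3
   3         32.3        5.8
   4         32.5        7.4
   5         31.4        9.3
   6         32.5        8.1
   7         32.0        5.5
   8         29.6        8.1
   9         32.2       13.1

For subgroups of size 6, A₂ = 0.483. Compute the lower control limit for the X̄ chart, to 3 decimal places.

X̄̄ = (31.9 + 31.0 + 32.3 + 32.5 + 31.4 + 32.5 + 32.0 + 29.6 + 32.2) / 9 = 285.4000 / 9 = 31.7111
R̄ = (8.9 + 1.3 + 5.8 + 7.4 + 9.3 + 8.1 + 5.5 + 8.1 + 13.1) / 9 = 67.5000 / 9 = 7.5000
LCL = X̄̄ − A₂·R̄ = 31.7111 − 0.483 × 7.5000 = 28.0886

28.089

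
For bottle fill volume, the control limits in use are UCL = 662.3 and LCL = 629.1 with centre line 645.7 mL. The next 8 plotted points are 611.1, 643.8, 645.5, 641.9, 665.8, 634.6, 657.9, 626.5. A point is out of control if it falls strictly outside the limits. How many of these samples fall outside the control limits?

Compare each point to [629.1, 662.3]: sample 1 = 611.1 < LCL; sample 5 = 665.8 > UCL; sample 8 = 626.5 < LCL.

3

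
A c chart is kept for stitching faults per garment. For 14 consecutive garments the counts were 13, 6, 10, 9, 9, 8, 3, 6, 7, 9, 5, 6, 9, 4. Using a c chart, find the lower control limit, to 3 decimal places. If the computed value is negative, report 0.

0.000

c̄ = (13 + 6 + 10 + 9 + 9 + 8 + 3 + 6 + 7 + 9 + 5 + 6 + 9 + 4) / 14 = 104 / 14 = 7.4286
LCL = c̄ − 3√c̄ = 7.4286 − 3 × 2.7255 = -0.7481 → 0 (cannot be negative)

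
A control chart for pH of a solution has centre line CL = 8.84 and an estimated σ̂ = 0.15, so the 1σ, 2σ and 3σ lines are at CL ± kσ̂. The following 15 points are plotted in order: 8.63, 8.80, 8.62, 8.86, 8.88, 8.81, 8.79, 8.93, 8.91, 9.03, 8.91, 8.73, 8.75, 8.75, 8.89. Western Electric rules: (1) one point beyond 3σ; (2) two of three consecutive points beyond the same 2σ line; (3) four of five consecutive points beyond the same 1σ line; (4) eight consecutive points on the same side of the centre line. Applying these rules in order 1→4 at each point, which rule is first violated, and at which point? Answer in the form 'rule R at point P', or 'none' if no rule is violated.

none

Zone of each point (C = within 1σ̂, B = 1σ̂–2σ̂, A = 2σ̂–3σ̂, * = beyond 3σ̂; sign = side of CL): 1:-B, 2:-C, 3:-B, 4:+C, 5:+C, 6:-C, 7:-C, 8:+C, 9:+C, 10:+B, 11:+C, 12:-C, 13:-C, 14:-C, 15:+C
No rule fires across all 15 points.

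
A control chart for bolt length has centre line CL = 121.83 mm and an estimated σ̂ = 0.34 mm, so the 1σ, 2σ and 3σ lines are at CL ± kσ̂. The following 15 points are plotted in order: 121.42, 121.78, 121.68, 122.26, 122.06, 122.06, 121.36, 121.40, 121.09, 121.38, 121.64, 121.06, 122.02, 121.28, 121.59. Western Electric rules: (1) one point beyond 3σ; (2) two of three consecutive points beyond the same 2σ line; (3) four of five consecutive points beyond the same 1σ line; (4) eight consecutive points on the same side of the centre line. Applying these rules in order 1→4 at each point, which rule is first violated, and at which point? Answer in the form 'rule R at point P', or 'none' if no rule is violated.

Zone of each point (C = within 1σ̂, B = 1σ̂–2σ̂, A = 2σ̂–3σ̂, * = beyond 3σ̂; sign = side of CL): 1:-B, 2:-C, 3:-C, 4:+B, 5:+C, 6:+C, 7:-B, 8:-B, 9:-A, 10:-B, 11:-C, 12:-A, 13:+C, 14:-B, 15:-C
Rule 3 (four of five consecutive points beyond the same 1σ limit) is satisfied at point 10.

rule 3 at point 10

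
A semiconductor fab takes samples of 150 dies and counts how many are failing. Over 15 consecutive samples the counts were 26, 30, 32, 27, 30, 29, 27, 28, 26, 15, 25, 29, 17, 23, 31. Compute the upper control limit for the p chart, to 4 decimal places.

0.2687

p̄ = Σdᵢ / (k·n) = 395 / (15 × 150) = 0.17556
UCL = p̄ + 3·√(p̄(1−p̄)/n) = 0.17556 + 3 × √(0.17556×0.82444/150) = 0.17556 + 3 × 0.03106 = 0.26874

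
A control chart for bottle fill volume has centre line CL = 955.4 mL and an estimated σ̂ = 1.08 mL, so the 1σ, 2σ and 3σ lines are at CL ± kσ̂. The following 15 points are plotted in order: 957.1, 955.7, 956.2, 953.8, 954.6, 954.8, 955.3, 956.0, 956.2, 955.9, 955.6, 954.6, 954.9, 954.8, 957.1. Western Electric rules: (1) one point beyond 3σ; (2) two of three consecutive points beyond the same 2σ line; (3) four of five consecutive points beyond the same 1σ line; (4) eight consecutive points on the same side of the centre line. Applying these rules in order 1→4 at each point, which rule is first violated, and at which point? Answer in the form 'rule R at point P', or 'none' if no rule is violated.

none

Zone of each point (C = within 1σ̂, B = 1σ̂–2σ̂, A = 2σ̂–3σ̂, * = beyond 3σ̂; sign = side of CL): 1:+B, 2:+C, 3:+C, 4:-B, 5:-C, 6:-C, 7:-C, 8:+C, 9:+C, 10:+C, 11:+C, 12:-C, 13:-C, 14:-C, 15:+B
No rule fires across all 15 points.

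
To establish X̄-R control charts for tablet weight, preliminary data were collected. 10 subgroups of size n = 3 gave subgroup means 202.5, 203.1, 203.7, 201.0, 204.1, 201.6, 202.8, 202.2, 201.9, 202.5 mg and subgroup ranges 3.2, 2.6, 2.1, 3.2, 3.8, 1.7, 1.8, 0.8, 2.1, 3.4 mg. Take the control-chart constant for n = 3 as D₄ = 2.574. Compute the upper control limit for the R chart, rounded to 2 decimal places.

6.36

R̄ = (3.2 + 2.6 + 2.1 + 3.2 + 3.8 + 1.7 + 1.8 + 0.8 + 2.1 + 3.4) / 10 = 24.7000 / 10 = 2.4700
UCL_R = D₄·R̄ = 2.574 × 2.4700 = 6.3578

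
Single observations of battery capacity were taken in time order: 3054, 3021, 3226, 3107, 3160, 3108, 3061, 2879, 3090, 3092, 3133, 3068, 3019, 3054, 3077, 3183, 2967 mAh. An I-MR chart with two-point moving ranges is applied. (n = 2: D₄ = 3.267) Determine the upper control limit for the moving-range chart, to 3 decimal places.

293.826

Moving ranges: 33, 205, 119, 53, 52, 47, 182, 211, 2, 41, 65, 49, 35, 23, 106, 216; M̄R̄ = 1439.0000 / 16 = 89.9375
UCL_MR = D₄·M̄R̄ = 3.267 × 89.9375 = 293.8258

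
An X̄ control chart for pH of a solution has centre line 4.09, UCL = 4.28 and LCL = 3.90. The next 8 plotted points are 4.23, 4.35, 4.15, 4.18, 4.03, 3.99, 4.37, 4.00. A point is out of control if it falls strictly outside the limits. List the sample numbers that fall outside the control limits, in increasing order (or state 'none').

2, 7

Compare each point to [3.90, 4.28]: sample 2 = 4.35 > UCL; sample 7 = 4.37 > UCL.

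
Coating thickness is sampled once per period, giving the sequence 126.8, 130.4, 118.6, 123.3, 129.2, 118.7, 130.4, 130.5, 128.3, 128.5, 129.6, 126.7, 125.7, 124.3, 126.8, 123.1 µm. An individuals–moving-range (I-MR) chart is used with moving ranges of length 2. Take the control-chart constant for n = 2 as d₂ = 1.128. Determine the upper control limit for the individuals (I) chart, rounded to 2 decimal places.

137.53

X̄ = (126.8 + 130.4 + 118.6 + 123.3 + 129.2 + 118.7 + 130.4 + 130.5 + 128.3 + 128.5 + 129.6 + 126.7 + 125.7 + 124.3 + 126.8 + 123.1) / 16 = 126.3063
Moving ranges: 3.6, 11.8, 4.7, 5.9, 10.5, 11.7, 0.1, 2.2, 0.2, 1.1, 2.9, 1.0, 1.4, 2.5, 3.7; M̄R̄ = 63.3000 / 15 = 4.2200
UCL = X̄ + 3·M̄R̄/d₂ = 126.3063 + 3 × 4.2200 / 1.128 = 137.5297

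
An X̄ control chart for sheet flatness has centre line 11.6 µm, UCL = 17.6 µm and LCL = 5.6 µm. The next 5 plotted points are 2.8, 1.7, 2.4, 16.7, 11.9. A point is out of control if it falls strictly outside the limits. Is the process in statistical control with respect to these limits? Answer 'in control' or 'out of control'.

Compare each point to [5.6, 17.6]: sample 1 = 2.8 < LCL; sample 2 = 1.7 < LCL; sample 3 = 2.4 < LCL.

out of control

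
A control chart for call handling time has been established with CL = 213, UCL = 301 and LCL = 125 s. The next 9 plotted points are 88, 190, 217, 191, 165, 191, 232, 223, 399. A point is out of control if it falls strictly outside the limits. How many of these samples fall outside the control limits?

2

Compare each point to [125, 301]: sample 1 = 88 < LCL; sample 9 = 399 > UCL.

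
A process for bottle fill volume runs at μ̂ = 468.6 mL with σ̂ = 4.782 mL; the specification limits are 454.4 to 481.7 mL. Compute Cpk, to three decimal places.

0.913

Cpu = (USL − μ̂) / (3σ̂) = (481.7 − 468.6) / (3 × 4.782) = 0.9131; Cpl = (μ̂ − LSL) / (3σ̂) = (468.6 − 454.4) / (3 × 4.782) = 0.9898; Cpk = min(Cpu, Cpl) = 0.9131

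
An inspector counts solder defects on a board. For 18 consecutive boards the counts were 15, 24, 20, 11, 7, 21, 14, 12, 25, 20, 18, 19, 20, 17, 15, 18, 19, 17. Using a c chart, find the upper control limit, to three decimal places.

c̄ = (15 + 24 + 20 + 11 + 7 + 21 + 14 + 12 + 25 + 20 + 18 + 19 + 20 + 17 + 15 + 18 + 19 + 17) / 18 = 312 / 18 = 17.3333
UCL = c̄ + 3√c̄ = 17.3333 + 3 × √17.3333 = 17.3333 + 3 × 4.1633 = 29.8233

29.823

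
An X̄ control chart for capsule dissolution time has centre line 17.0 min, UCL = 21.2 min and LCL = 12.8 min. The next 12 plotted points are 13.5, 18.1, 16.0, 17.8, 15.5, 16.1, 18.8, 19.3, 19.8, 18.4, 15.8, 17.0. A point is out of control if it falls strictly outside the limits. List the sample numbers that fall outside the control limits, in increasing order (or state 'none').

none

All 12 points lie within [12.8, 21.2].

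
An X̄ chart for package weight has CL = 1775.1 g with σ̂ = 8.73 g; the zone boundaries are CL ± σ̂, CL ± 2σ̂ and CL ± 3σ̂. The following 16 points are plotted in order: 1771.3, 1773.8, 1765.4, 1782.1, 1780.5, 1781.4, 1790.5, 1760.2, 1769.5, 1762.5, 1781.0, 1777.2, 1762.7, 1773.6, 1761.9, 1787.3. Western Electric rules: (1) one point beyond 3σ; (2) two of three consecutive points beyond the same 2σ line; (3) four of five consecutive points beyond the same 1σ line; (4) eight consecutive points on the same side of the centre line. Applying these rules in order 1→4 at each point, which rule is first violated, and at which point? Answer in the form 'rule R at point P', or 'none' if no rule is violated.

Zone of each point (C = within 1σ̂, B = 1σ̂–2σ̂, A = 2σ̂–3σ̂, * = beyond 3σ̂; sign = side of CL): 1:-C, 2:-C, 3:-B, 4:+C, 5:+C, 6:+C, 7:+B, 8:-B, 9:-C, 10:-B, 11:+C, 12:+C, 13:-B, 14:-C, 15:-B, 16:+B
No rule fires across all 16 points.

none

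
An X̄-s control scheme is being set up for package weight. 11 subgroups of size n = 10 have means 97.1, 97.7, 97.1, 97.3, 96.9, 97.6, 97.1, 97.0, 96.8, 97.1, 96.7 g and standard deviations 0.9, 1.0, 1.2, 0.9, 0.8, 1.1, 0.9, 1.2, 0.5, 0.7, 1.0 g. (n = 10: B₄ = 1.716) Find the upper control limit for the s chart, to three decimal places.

1.591

s̄ = (0.9 + 1.0 + 1.2 + 0.9 + 0.8 + 1.1 + 0.9 + 1.2 + 0.5 + 0.7 + 1.0) / 11 = 0.9273
UCL_s = B₄·s̄ = 1.716 × 0.9273 = 1.5912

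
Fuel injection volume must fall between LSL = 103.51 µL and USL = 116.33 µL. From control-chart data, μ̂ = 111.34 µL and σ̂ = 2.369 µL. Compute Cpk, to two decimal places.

0.70

Cpu = (USL − μ̂) / (3σ̂) = (116.33 − 111.34) / (3 × 2.369) = 0.7021; Cpl = (μ̂ − LSL) / (3σ̂) = (111.34 − 103.51) / (3 × 2.369) = 1.1017; Cpk = min(Cpu, Cpl) = 0.7021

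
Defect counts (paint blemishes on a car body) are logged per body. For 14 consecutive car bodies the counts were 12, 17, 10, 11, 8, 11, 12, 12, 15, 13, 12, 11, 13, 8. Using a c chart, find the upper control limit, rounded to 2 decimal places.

c̄ = (12 + 17 + 10 + 11 + 8 + 11 + 12 + 12 + 15 + 13 + 12 + 11 + 13 + 8) / 14 = 165 / 14 = 11.7857
UCL = c̄ + 3√c̄ = 11.7857 + 3 × √11.7857 = 11.7857 + 3 × 3.4330 = 22.0848

22.08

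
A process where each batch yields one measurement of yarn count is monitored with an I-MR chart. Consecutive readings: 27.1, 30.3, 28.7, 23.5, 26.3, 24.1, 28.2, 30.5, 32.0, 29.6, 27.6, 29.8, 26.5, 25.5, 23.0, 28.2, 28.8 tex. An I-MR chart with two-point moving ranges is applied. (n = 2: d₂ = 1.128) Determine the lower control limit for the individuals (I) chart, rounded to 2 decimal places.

X̄ = (27.1 + 30.3 + 28.7 + 23.5 + 26.3 + 24.1 + 28.2 + 30.5 + 32.0 + 29.6 + 27.6 + 29.8 + 26.5 + 25.5 + 23.0 + 28.2 + 28.8) / 17 = 27.6294
Moving ranges: 3.2, 1.6, 5.2, 2.8, 2.2, 4.1, 2.3, 1.5, 2.4, 2.0, 2.2, 3.3, 1.0, 2.5, 5.2, 0.6; M̄R̄ = 42.1000 / 16 = 2.6313
LCL = X̄ − 3·M̄R̄/d₂ = 27.6294 − 3 × 2.6313 / 1.128 = 20.6314

20.63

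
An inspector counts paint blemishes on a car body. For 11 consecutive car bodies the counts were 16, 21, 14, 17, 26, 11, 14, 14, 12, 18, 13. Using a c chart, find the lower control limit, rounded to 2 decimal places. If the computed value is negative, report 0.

4.00

c̄ = (16 + 21 + 14 + 17 + 26 + 11 + 14 + 14 + 12 + 18 + 13) / 11 = 176 / 11 = 16.0000
LCL = c̄ − 3√c̄ = 16.0000 − 3 × 4.0000 = 4.0000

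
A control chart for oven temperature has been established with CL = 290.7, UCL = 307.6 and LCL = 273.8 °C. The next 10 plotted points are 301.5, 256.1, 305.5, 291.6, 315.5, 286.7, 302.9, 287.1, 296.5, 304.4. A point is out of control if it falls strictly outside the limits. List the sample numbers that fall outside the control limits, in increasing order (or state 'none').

2, 5

Compare each point to [273.8, 307.6]: sample 2 = 256.1 < LCL; sample 5 = 315.5 > UCL.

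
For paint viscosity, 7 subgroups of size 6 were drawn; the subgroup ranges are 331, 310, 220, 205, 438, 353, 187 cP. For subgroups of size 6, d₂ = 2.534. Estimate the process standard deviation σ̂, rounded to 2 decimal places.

115.23

R̄ = (331 + 310 + 220 + 205 + 438 + 353 + 187) / 7 = 292.0000
σ̂ = R̄ / d₂ = 292.0000 / 2.534 = 115.2328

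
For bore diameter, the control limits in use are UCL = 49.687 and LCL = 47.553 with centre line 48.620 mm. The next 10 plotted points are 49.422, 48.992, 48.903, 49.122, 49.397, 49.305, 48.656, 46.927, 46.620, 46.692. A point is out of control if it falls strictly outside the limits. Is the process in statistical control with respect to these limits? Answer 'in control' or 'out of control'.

out of control

Compare each point to [47.553, 49.687]: sample 8 = 46.927 < LCL; sample 9 = 46.620 < LCL; sample 10 = 46.692 < LCL.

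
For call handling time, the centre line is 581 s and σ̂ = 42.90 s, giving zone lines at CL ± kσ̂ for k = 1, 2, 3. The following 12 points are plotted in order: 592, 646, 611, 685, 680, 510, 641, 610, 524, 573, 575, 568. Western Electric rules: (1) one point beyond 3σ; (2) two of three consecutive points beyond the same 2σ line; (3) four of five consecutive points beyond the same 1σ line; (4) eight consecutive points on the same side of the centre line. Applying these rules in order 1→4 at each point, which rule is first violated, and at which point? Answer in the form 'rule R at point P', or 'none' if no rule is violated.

Zone of each point (C = within 1σ̂, B = 1σ̂–2σ̂, A = 2σ̂–3σ̂, * = beyond 3σ̂; sign = side of CL): 1:+C, 2:+B, 3:+C, 4:+A, 5:+A, 6:-B, 7:+B, 8:+C, 9:-B, 10:-C, 11:-C, 12:-C
Rule 2 (two of three consecutive points beyond the same 2σ limit) is satisfied at point 5.

rule 2 at point 5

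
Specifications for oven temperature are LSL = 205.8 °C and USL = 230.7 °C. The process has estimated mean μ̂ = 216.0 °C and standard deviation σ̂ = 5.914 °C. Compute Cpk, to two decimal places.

0.57

Cpu = (USL − μ̂) / (3σ̂) = (230.7 − 216.0) / (3 × 5.914) = 0.8285; Cpl = (μ̂ − LSL) / (3σ̂) = (216.0 − 205.8) / (3 × 5.914) = 0.5749; Cpk = min(Cpu, Cpl) = 0.5749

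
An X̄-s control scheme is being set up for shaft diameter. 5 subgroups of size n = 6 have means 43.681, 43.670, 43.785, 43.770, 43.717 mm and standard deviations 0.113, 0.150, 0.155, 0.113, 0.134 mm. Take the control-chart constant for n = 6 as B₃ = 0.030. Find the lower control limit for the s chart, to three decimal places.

s̄ = (0.113 + 0.150 + 0.155 + 0.113 + 0.134) / 5 = 0.1330
LCL_s = B₃·s̄ = 0.030 × 0.1330 = 0.0040

0.004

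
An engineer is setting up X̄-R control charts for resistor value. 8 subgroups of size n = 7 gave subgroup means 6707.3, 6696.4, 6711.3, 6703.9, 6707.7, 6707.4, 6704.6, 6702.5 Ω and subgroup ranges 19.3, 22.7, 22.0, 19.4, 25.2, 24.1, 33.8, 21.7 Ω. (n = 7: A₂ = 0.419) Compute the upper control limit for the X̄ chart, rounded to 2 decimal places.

6714.99

X̄̄ = (6707.3 + 6696.4 + 6711.3 + 6703.9 + 6707.7 + 6707.4 + 6704.6 + 6702.5) / 8 = 53641.1000 / 8 = 6705.1375
R̄ = (19.3 + 22.7 + 22.0 + 19.4 + 25.2 + 24.1 + 33.8 + 21.7) / 8 = 188.2000 / 8 = 23.5250
UCL = X̄̄ + A₂·R̄ = 6705.1375 + 0.419 × 23.5250 = 6714.9945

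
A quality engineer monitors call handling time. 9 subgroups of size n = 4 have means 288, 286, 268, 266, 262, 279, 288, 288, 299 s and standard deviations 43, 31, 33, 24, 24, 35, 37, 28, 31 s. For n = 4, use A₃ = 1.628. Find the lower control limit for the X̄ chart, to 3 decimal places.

228.710

X̄̄ = (288 + 286 + 268 + 266 + 262 + 279 + 288 + 288 + 299) / 9 = 280.4444
s̄ = (43 + 31 + 33 + 24 + 24 + 35 + 37 + 28 + 31) / 9 = 31.7778
LCL = X̄̄ − A₃·s̄ = 280.4444 − 1.628 × 31.7778 = 228.7102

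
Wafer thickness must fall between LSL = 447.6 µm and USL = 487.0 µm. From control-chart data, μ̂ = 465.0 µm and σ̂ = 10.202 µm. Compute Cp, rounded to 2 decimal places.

Cp = (USL − LSL) / (6σ̂) = (487.0 − 447.6) / (6 × 10.202) = 39.4000 / 61.2120 = 0.6437

0.64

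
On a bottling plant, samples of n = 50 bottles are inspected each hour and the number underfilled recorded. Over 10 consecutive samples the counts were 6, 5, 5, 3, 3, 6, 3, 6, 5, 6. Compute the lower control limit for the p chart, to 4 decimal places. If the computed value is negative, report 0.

0.0000

p̄ = Σdᵢ / (k·n) = 48 / (10 × 50) = 0.09600
LCL = p̄ − 3·√(p̄(1−p̄)/n) = 0.09600 − 3 × 0.04166 = -0.02898 → 0 (negative, so LCL = 0)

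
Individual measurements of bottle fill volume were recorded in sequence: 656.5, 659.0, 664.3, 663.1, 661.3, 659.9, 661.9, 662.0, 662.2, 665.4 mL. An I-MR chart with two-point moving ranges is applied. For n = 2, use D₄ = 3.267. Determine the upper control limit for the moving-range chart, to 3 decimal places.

6.425

Moving ranges: 2.5, 5.3, 1.2, 1.8, 1.4, 2.0, 0.1, 0.2, 3.2; M̄R̄ = 17.7000 / 9 = 1.9667
UCL_MR = D₄·M̄R̄ = 3.267 × 1.9667 = 6.4251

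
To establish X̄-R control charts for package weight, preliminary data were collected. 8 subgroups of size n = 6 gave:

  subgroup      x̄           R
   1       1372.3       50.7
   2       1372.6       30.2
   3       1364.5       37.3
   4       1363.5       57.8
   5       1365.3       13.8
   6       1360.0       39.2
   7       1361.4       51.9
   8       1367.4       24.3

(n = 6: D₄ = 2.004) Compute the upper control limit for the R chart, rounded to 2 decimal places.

R̄ = (50.7 + 30.2 + 37.3 + 57.8 + 13.8 + 39.2 + 51.9 + 24.3) / 8 = 305.2000 / 8 = 38.1500
UCL_R = D₄·R̄ = 2.004 × 38.1500 = 76.4526

76.45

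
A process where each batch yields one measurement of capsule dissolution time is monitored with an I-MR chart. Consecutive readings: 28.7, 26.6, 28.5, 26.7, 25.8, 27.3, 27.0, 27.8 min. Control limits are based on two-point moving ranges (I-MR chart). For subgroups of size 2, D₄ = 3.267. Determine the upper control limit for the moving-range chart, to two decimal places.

Moving ranges: 2.1, 1.9, 1.8, 0.9, 1.5, 0.3, 0.8; M̄R̄ = 9.3000 / 7 = 1.3286
UCL_MR = D₄·M̄R̄ = 3.267 × 1.3286 = 4.3404

4.34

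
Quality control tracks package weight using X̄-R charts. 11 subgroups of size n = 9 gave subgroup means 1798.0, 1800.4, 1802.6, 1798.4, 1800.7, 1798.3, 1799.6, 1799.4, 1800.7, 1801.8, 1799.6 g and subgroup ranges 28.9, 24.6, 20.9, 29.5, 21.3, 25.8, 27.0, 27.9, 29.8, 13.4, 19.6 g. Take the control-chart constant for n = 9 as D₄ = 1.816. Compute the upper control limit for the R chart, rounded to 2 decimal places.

44.36

R̄ = (28.9 + 24.6 + 20.9 + 29.5 + 21.3 + 25.8 + 27.0 + 27.9 + 29.8 + 13.4 + 19.6) / 11 = 268.7000 / 11 = 24.4273
UCL_R = D₄·R̄ = 1.816 × 24.4273 = 44.3599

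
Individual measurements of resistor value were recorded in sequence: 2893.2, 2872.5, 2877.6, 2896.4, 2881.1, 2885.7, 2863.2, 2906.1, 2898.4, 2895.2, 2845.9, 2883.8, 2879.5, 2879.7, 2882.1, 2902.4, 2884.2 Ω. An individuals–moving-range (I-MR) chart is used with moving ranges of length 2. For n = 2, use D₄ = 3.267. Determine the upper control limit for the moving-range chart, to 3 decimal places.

Moving ranges: 20.7, 5.1, 18.8, 15.3, 4.6, 22.5, 42.9, 7.7, 3.2, 49.3, 37.9, 4.3, 0.2, 2.4, 20.3, 18.2; M̄R̄ = 273.4000 / 16 = 17.0875
UCL_MR = D₄·M̄R̄ = 3.267 × 17.0875 = 55.8249

55.825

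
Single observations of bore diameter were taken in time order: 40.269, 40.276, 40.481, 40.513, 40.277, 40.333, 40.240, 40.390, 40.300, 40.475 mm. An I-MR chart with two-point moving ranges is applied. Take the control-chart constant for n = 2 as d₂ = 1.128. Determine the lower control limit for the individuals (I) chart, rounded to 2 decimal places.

X̄ = (40.269 + 40.276 + 40.481 + 40.513 + 40.277 + 40.333 + 40.240 + 40.390 + 40.300 + 40.475) / 10 = 40.3554
Moving ranges: 0.007, 0.205, 0.032, 0.236, 0.056, 0.093, 0.150, 0.090, 0.175; M̄R̄ = 1.0440 / 9 = 0.1160
LCL = X̄ − 3·M̄R̄/d₂ = 40.3554 − 3 × 0.1160 / 1.128 = 40.0469

40.05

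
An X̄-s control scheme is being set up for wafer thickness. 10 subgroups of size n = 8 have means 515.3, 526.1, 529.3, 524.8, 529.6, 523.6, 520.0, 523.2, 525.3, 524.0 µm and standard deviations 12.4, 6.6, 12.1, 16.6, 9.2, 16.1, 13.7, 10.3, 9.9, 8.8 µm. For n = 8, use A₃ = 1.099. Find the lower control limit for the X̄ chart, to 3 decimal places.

511.405

X̄̄ = (515.3 + 526.1 + 529.3 + 524.8 + 529.6 + 523.6 + 520.0 + 523.2 + 525.3 + 524.0) / 10 = 524.1200
s̄ = (12.4 + 6.6 + 12.1 + 16.6 + 9.2 + 16.1 + 13.7 + 10.3 + 9.9 + 8.8) / 10 = 11.5700
LCL = X̄̄ − A₃·s̄ = 524.1200 − 1.099 × 11.5700 = 511.4046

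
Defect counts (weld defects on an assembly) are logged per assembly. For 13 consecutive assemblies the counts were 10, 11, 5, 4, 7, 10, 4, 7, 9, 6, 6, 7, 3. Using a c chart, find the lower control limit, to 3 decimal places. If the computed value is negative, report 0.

0.000

c̄ = (10 + 11 + 5 + 4 + 7 + 10 + 4 + 7 + 9 + 6 + 6 + 7 + 3) / 13 = 89 / 13 = 6.8462
LCL = c̄ − 3√c̄ = 6.8462 − 3 × 2.6165 = -1.0034 → 0 (cannot be negative)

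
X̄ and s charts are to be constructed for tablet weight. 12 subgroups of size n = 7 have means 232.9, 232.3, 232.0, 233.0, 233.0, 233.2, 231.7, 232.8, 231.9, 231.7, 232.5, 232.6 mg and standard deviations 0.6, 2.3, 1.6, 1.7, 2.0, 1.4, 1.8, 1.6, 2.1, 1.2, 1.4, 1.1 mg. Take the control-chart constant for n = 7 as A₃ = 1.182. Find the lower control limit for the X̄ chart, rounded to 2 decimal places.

X̄̄ = (232.9 + 232.3 + 232.0 + 233.0 + 233.0 + 233.2 + 231.7 + 232.8 + 231.9 + 231.7 + 232.5 + 232.6) / 12 = 232.4667
s̄ = (0.6 + 2.3 + 1.6 + 1.7 + 2.0 + 1.4 + 1.8 + 1.6 + 2.1 + 1.2 + 1.4 + 1.1) / 12 = 1.5667
LCL = X̄̄ − A₃·s̄ = 232.4667 − 1.182 × 1.5667 = 230.6149

230.61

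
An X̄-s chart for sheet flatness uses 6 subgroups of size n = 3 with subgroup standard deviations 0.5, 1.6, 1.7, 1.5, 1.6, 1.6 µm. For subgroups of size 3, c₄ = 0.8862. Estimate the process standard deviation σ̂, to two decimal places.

s̄ = (0.5 + 1.6 + 1.7 + 1.5 + 1.6 + 1.6) / 6 = 1.4167
σ̂ = s̄ / c₄ = 1.4167 / 0.8862 = 1.5986

1.60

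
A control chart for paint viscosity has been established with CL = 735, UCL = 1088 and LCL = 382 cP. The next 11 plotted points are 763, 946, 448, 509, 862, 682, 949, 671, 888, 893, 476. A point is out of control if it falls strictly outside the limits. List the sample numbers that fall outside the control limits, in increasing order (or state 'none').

none

All 11 points lie within [382, 1088].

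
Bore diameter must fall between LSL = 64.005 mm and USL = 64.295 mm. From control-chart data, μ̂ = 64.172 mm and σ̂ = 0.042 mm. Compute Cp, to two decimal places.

1.15

Cp = (USL − LSL) / (6σ̂) = (64.295 − 64.005) / (6 × 0.042) = 0.2900 / 0.2520 = 1.1508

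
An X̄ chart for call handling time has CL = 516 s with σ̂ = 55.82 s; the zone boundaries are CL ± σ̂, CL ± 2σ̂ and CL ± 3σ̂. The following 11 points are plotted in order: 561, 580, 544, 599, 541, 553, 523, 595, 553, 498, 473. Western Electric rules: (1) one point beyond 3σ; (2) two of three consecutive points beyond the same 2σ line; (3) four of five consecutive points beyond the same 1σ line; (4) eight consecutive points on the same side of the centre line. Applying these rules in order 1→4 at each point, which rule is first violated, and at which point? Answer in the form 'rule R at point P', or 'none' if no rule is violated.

rule 4 at point 8

Zone of each point (C = within 1σ̂, B = 1σ̂–2σ̂, A = 2σ̂–3σ̂, * = beyond 3σ̂; sign = side of CL): 1:+C, 2:+B, 3:+C, 4:+B, 5:+C, 6:+C, 7:+C, 8:+B, 9:+C, 10:-C, 11:-C
Rule 4 (eight consecutive points on the same side of the centre line) is satisfied at point 8.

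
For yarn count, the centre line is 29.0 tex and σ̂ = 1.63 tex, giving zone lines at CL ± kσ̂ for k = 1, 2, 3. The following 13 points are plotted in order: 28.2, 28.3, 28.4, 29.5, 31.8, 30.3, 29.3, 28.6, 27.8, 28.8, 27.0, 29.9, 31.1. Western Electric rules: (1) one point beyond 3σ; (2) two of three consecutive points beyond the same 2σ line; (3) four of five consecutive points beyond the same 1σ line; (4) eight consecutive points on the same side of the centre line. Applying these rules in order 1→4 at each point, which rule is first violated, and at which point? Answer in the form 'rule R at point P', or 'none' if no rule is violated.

none

Zone of each point (C = within 1σ̂, B = 1σ̂–2σ̂, A = 2σ̂–3σ̂, * = beyond 3σ̂; sign = side of CL): 1:-C, 2:-C, 3:-C, 4:+C, 5:+B, 6:+C, 7:+C, 8:-C, 9:-C, 10:-C, 11:-B, 12:+C, 13:+B
No rule fires across all 13 points.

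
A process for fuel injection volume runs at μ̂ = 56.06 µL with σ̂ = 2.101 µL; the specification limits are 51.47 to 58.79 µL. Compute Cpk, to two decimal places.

Cpu = (USL − μ̂) / (3σ̂) = (58.79 − 56.06) / (3 × 2.101) = 0.4331; Cpl = (μ̂ − LSL) / (3σ̂) = (56.06 − 51.47) / (3 × 2.101) = 0.7282; Cpk = min(Cpu, Cpl) = 0.4331

0.43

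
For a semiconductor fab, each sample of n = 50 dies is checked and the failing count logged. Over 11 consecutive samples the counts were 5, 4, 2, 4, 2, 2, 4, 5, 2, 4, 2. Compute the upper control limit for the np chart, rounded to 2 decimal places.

p̄ = Σdᵢ / (k·n) = 36 / (11 × 50) = 0.06545
UCL = np̄ + 3·√(np̄(1−p̄)) = 3.2727 + 3 × √(3.2727×0.93455) = 3.2727 + 3 × 1.7489 = 8.5193

8.52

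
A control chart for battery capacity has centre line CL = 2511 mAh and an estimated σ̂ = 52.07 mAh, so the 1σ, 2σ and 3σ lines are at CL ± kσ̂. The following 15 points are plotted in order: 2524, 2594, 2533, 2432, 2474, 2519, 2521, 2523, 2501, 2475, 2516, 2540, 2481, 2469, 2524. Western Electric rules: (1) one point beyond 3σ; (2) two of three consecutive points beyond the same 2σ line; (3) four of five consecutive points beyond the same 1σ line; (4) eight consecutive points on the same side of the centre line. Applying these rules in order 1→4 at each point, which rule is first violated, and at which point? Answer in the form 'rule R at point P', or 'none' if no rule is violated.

none

Zone of each point (C = within 1σ̂, B = 1σ̂–2σ̂, A = 2σ̂–3σ̂, * = beyond 3σ̂; sign = side of CL): 1:+C, 2:+B, 3:+C, 4:-B, 5:-C, 6:+C, 7:+C, 8:+C, 9:-C, 10:-C, 11:+C, 12:+C, 13:-C, 14:-C, 15:+C
No rule fires across all 15 points.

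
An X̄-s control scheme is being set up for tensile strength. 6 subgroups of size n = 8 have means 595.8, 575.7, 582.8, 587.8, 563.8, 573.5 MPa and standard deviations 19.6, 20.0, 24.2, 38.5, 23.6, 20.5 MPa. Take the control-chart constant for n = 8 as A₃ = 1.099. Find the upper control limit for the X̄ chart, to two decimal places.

606.72

X̄̄ = (595.8 + 575.7 + 582.8 + 587.8 + 563.8 + 573.5) / 6 = 579.9000
s̄ = (19.6 + 20.0 + 24.2 + 38.5 + 23.6 + 20.5) / 6 = 24.4000
UCL = X̄̄ + A₃·s̄ = 579.9000 + 1.099 × 24.4000 = 606.7156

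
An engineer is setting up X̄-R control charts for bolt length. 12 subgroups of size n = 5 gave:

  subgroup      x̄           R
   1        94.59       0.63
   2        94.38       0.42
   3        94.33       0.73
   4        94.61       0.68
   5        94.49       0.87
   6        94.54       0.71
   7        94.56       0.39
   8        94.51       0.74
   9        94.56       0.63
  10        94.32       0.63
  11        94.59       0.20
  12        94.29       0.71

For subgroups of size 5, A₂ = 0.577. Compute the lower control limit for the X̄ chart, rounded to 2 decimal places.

94.13

X̄̄ = (94.59 + 94.38 + 94.33 + 94.61 + 94.49 + 94.54 + 94.56 + 94.51 + 94.56 + 94.32 + 94.59 + 94.29) / 12 = 1133.7700 / 12 = 94.4808
R̄ = (0.63 + 0.42 + 0.73 + 0.68 + 0.87 + 0.71 + 0.39 + 0.74 + 0.63 + 0.63 + 0.20 + 0.71) / 12 = 7.3400 / 12 = 0.6117
LCL = X̄̄ − A₂·R̄ = 94.4808 − 0.577 × 0.6117 = 94.1279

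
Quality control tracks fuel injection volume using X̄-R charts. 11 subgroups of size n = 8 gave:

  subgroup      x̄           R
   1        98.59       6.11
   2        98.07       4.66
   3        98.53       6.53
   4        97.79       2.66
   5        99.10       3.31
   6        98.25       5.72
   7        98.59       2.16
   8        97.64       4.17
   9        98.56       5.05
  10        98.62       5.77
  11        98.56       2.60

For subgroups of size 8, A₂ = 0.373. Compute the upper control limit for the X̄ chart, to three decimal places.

X̄̄ = (98.59 + 98.07 + 98.53 + 97.79 + 99.10 + 98.25 + 98.59 + 97.64 + 98.56 + 98.62 + 98.56) / 11 = 1082.3000 / 11 = 98.3909
R̄ = (6.11 + 4.66 + 6.53 + 2.66 + 3.31 + 5.72 + 2.16 + 4.17 + 5.05 + 5.77 + 2.60) / 11 = 48.7400 / 11 = 4.4309
UCL = X̄̄ + A₂·R̄ = 98.3909 + 0.373 × 4.4309 = 100.0436

100.044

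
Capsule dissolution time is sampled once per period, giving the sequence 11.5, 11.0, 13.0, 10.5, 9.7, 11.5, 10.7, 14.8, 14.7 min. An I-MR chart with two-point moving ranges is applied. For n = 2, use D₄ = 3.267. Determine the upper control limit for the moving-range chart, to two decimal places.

5.15

Moving ranges: 0.5, 2.0, 2.5, 0.8, 1.8, 0.8, 4.1, 0.1; M̄R̄ = 12.6000 / 8 = 1.5750
UCL_MR = D₄·M̄R̄ = 3.267 × 1.5750 = 5.1455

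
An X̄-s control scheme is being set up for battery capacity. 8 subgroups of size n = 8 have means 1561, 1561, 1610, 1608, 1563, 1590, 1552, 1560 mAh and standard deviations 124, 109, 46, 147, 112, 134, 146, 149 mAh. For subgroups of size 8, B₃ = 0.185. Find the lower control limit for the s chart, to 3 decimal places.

s̄ = (124 + 109 + 46 + 147 + 112 + 134 + 146 + 149) / 8 = 120.8750
LCL_s = B₃·s̄ = 0.185 × 120.8750 = 22.3619

22.362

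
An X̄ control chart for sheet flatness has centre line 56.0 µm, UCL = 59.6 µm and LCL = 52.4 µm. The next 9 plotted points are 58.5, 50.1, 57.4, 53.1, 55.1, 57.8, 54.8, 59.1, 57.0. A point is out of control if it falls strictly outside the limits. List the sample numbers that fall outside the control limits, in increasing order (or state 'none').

2

Compare each point to [52.4, 59.6]: sample 2 = 50.1 < LCL.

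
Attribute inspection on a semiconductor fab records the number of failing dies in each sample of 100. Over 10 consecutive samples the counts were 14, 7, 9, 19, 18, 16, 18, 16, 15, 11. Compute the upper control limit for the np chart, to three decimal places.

24.802

p̄ = Σdᵢ / (k·n) = 143 / (10 × 100) = 0.14300
UCL = np̄ + 3·√(np̄(1−p̄)) = 14.3000 + 3 × √(14.3000×0.85700) = 14.3000 + 3 × 3.5007 = 24.8022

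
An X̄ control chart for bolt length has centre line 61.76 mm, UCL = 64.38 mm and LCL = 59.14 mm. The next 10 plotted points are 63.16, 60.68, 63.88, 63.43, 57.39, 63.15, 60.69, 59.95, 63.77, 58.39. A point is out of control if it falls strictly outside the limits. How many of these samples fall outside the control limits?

Compare each point to [59.14, 64.38]: sample 5 = 57.39 < LCL; sample 10 = 58.39 < LCL.

2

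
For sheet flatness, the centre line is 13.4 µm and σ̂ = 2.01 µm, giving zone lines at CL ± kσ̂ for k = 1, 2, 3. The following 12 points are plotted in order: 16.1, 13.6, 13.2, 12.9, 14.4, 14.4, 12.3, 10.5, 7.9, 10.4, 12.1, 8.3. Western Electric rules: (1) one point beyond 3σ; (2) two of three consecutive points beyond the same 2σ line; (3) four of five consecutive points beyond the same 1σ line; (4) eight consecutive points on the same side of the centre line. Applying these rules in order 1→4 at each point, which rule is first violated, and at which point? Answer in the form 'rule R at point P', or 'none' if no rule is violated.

Zone of each point (C = within 1σ̂, B = 1σ̂–2σ̂, A = 2σ̂–3σ̂, * = beyond 3σ̂; sign = side of CL): 1:+B, 2:+C, 3:-C, 4:-C, 5:+C, 6:+C, 7:-C, 8:-B, 9:-A, 10:-B, 11:-C, 12:-A
Rule 3 (four of five consecutive points beyond the same 1σ limit) is satisfied at point 12.

rule 3 at point 12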